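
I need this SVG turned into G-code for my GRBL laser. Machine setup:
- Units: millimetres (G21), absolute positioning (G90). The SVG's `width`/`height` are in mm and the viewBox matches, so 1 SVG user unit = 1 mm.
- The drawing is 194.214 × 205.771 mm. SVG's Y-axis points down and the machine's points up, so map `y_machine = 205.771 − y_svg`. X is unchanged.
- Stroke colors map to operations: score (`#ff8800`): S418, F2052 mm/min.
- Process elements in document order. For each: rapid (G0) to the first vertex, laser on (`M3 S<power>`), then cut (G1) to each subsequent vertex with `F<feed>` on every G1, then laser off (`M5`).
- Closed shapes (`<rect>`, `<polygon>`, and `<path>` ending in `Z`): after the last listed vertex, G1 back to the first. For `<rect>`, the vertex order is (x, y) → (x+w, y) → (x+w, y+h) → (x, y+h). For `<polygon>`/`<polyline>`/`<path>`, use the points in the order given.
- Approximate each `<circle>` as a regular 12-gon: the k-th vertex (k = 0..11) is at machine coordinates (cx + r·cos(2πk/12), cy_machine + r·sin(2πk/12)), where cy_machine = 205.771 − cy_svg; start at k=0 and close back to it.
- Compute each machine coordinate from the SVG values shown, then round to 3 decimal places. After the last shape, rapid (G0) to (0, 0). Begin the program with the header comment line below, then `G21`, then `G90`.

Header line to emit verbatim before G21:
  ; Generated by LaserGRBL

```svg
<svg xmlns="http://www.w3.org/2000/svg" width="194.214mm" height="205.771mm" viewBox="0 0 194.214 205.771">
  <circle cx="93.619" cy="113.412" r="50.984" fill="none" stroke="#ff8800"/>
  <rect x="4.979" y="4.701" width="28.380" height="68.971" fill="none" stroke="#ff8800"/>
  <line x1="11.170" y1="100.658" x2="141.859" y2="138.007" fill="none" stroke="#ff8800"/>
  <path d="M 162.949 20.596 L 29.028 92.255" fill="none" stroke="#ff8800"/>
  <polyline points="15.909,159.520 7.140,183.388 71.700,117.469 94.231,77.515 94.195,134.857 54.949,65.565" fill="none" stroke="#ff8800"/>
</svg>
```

1 u = 1 mm; y_m = 205.771 − y.

[1] `<circle>` circle, #ff8800→score S418 F2052: (144.603,92.359) → (137.772,117.851) → (119.111,136.512) → (93.619,143.343) → (68.127,136.512) → (49.466,117.851) → (42.635,92.359) → (49.466,66.867) → (68.127,48.206) → (93.619,41.375) → (119.111,48.206) → (137.772,66.867) → (144.603,92.359) (closed)

[2] `<rect>` rectangle, #ff8800→score S418 F2052: (4.979,201.070) → (33.359,201.070) → (33.359,132.099) → (4.979,132.099) → (4.979,201.070) (closed)

[3] `<line>` line segment, #ff8800→score S418 F2052: (11.170,105.113) → (141.859,67.764)

[4] `<path>` line segment, #ff8800→score S418 F2052: (162.949,185.175) → (29.028,113.516)

[5] `<polyline>` open polyline, #ff8800→score S418 F2052: (15.909,46.251) → (7.140,22.383) → (71.700,88.302) → (94.231,128.256) → (94.195,70.914) → (54.949,140.206)

; Generated by LaserGRBL
G21
G90
G0 X144.603 Y92.359
M3 S418
G1 X137.772 Y117.851 F2052
G1 X119.111 Y136.512 F2052
G1 X93.619 Y143.343 F2052
G1 X68.127 Y136.512 F2052
G1 X49.466 Y117.851 F2052
G1 X42.635 Y92.359 F2052
G1 X49.466 Y66.867 F2052
G1 X68.127 Y48.206 F2052
G1 X93.619 Y41.375 F2052
G1 X119.111 Y48.206 F2052
G1 X137.772 Y66.867 F2052
G1 X144.603 Y92.359 F2052
M5
G0 X4.979 Y201.070
M3 S418
G1 X33.359 Y201.070 F2052
G1 X33.359 Y132.099 F2052
G1 X4.979 Y132.099 F2052
G1 X4.979 Y201.070 F2052
M5
G0 X11.170 Y105.113
M3 S418
G1 X141.859 Y67.764 F2052
M5
G0 X162.949 Y185.175
M3 S418
G1 X29.028 Y113.516 F2052
M5
G0 X15.909 Y46.251
M3 S418
G1 X7.140 Y22.383 F2052
G1 X71.700 Y88.302 F2052
G1 X94.231 Y128.256 F2052
G1 X94.195 Y70.914 F2052
G1 X54.949 Y140.206 F2052
M5
G0 X0.000 Y0.000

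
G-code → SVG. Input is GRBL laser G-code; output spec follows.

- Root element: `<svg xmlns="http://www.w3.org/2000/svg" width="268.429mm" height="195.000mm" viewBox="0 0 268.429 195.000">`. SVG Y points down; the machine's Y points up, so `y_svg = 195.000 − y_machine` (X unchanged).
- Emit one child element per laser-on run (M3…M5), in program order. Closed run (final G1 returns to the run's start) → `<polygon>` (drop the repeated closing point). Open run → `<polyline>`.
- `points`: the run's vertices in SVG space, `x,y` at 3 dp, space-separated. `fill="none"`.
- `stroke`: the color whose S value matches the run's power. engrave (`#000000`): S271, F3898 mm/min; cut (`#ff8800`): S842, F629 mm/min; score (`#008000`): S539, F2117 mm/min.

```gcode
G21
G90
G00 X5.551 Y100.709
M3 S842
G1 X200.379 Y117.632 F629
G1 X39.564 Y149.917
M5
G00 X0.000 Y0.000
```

Each laser-on run becomes one SVG element. Flip Y back into SVG space with y_svg = 195.000 − y_machine. Every run uses S842, so all elements get stroke `#ff8800` (cut).

Run 1: The run is open, so emit a `<polyline>` with points (Y-flipped): 5.551,94.291 200.379,77.368 39.564,45.083.

<svg xmlns="http://www.w3.org/2000/svg" width="268.429mm" height="195.000mm" viewBox="0 0 268.429 195.000">
  <polyline points="5.551,94.291 200.379,77.368 39.564,45.083" fill="none" stroke="#ff8800"/>
</svg>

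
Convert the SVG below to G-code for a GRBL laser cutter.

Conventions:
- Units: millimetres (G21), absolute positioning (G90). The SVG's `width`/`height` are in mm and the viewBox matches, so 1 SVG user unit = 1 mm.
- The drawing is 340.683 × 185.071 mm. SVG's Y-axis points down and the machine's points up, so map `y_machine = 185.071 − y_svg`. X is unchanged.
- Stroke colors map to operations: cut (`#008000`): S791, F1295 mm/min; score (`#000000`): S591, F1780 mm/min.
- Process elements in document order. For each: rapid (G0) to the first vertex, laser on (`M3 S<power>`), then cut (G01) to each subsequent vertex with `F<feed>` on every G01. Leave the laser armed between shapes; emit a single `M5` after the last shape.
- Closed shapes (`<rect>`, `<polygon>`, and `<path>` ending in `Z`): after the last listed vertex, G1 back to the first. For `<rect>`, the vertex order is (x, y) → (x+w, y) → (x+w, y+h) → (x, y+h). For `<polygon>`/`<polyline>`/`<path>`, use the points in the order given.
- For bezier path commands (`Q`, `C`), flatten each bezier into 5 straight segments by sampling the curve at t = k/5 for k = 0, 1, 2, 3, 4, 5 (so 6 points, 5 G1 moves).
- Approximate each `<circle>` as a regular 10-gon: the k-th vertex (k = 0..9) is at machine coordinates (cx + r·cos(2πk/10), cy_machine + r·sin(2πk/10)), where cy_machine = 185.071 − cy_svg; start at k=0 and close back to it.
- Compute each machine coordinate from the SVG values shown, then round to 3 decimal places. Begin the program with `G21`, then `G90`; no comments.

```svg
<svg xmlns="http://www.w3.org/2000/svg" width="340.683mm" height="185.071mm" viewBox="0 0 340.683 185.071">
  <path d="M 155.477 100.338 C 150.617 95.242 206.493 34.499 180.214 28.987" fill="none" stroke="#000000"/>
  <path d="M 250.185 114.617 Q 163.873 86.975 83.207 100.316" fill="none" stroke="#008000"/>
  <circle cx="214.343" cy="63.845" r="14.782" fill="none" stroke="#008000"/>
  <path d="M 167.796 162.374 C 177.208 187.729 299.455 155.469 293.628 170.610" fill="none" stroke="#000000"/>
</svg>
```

1 u = 1 mm; y_m = 185.071 − y.

[1] `<path>` cubic bezier, #000000→score S591 F1780: (155.477,84.733) → (158.706,93.581) → (169.653,110.463) → (181.459,130.055) → (187.266,147.036) → (180.214,156.084)

[2] `<path>` quadratic bezier, #008000→cut S791 F1295: (250.185,70.454) → (215.886,79.871) → (182.039,86.010) → (148.643,88.871) → (115.699,88.452) → (83.207,84.755)

[3] `<circle>` circle, #008000→cut S791 F1295: (229.125,121.226) → (226.302,129.915) → (218.911,135.285) → (209.775,135.285) → (202.384,129.915) → (199.561,121.226) → (202.384,112.537) → (209.775,107.167) → (218.911,107.167) → (226.302,112.537) → (229.125,121.226) (closed)

[4] `<path>` cubic bezier, #000000→score S591 F1780: (167.796,22.697) → (185.056,13.558) → (217.833,13.205) → (254.563,16.599) → (283.683,18.698) → (293.628,14.461)

G21
G90
G0 X155.477 Y84.733
M3 S591
G01 X158.706 Y93.581 F1780
G01 X169.653 Y110.463 F1780
G01 X181.459 Y130.055 F1780
G01 X187.266 Y147.036 F1780
G01 X180.214 Y156.084 F1780
G0 X250.185 Y70.454
M3 S791
G01 X215.886 Y79.871 F1295
G01 X182.039 Y86.010 F1295
G01 X148.643 Y88.871 F1295
G01 X115.699 Y88.452 F1295
G01 X83.207 Y84.755 F1295
G0 X229.125 Y121.226
M3 S791
G01 X226.302 Y129.915 F1295
G01 X218.911 Y135.285 F1295
G01 X209.775 Y135.285 F1295
G01 X202.384 Y129.915 F1295
G01 X199.561 Y121.226 F1295
G01 X202.384 Y112.537 F1295
G01 X209.775 Y107.167 F1295
G01 X218.911 Y107.167 F1295
G01 X226.302 Y112.537 F1295
G01 X229.125 Y121.226 F1295
G0 X167.796 Y22.697
M3 S591
G01 X185.056 Y13.558 F1780
G01 X217.833 Y13.205 F1780
G01 X254.563 Y16.599 F1780
G01 X283.683 Y18.698 F1780
G01 X293.628 Y14.461 F1780
M5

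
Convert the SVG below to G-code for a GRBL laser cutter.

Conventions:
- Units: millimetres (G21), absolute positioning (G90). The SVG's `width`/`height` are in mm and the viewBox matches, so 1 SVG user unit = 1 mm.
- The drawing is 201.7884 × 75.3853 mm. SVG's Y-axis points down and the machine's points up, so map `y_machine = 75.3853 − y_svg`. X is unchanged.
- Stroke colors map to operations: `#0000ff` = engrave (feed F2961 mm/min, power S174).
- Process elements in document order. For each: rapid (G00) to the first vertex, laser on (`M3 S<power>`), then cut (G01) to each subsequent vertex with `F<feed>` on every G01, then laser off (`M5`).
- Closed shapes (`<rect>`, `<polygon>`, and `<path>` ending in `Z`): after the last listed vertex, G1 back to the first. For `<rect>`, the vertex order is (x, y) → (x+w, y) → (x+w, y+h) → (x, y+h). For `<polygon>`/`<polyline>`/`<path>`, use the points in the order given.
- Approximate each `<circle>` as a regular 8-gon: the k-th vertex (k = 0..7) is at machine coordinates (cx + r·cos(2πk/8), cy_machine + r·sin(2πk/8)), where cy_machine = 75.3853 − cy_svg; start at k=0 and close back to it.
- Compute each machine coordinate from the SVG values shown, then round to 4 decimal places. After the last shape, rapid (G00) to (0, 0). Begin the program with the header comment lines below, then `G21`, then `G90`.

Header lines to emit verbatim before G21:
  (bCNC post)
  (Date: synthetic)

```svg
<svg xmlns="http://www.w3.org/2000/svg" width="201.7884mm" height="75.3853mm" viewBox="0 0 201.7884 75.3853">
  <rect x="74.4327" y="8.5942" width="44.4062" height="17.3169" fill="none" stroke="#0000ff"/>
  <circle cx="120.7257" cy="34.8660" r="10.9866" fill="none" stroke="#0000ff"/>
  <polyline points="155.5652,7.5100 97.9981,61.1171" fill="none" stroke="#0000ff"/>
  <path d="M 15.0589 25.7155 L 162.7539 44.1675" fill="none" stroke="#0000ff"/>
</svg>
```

(bCNC post)
(Date: synthetic)
G21
G90
G00 X74.4327 Y66.7911
M3 S174
G01 X118.8389 Y66.7911 F2961
G01 X118.8389 Y49.4742 F2961
G01 X74.4327 Y49.4742 F2961
G01 X74.4327 Y66.7911 F2961
M5
G00 X131.7123 Y40.5193
M3 S174
G01 X128.4944 Y48.2880 F2961
G01 X120.7257 Y51.5059 F2961
G01 X112.9570 Y48.2880 F2961
G01 X109.7391 Y40.5193 F2961
G01 X112.9570 Y32.7506 F2961
G01 X120.7257 Y29.5327 F2961
G01 X128.4944 Y32.7506 F2961
G01 X131.7123 Y40.5193 F2961
M5
G00 X155.5652 Y67.8753
M3 S174
G01 X97.9981 Y14.2682 F2961
M5
G00 X15.0589 Y49.6698
M3 S174
G01 X162.7539 Y31.2178 F2961
M5
G00 X0.0000 Y0.0000

viewBox `0 0 201.7884 75.3853` with mm width/height → 1 unit = 1 mm. Flip: y_m = 75.3853 − y_svg.

**Shape 1** — `<rect>` rectangle, stroke `#0000ff` → engrave (S174, F2961). Machine vertices: (74.4327,66.7911) → (118.8389,66.7911) → (118.8389,49.4742) → (74.4327,49.4742) → (74.4327,66.7911). Closed: final G1 returns to the first vertex.

**Shape 2** — `<circle>` circle, stroke `#0000ff` → engrave (S174, F2961). Machine vertices: (131.7123,40.5193) → (128.4944,48.2880) → (120.7257,51.5059) → (112.9570,48.2880) → (109.7391,40.5193) → (112.9570,32.7506) → (120.7257,29.5327) → (128.4944,32.7506) → (131.7123,40.5193). Closed: final G1 returns to the first vertex.

**Shape 3** — `<polyline>` line segment, stroke `#0000ff` → engrave (S174, F2961). Machine vertices: (155.5652,67.8753) → (97.9981,14.2682). Open path.

**Shape 4** — `<path>` line segment, stroke `#0000ff` → engrave (S174, F2961). Machine vertices: (15.0589,49.6698) → (162.7539,31.2178). Open path.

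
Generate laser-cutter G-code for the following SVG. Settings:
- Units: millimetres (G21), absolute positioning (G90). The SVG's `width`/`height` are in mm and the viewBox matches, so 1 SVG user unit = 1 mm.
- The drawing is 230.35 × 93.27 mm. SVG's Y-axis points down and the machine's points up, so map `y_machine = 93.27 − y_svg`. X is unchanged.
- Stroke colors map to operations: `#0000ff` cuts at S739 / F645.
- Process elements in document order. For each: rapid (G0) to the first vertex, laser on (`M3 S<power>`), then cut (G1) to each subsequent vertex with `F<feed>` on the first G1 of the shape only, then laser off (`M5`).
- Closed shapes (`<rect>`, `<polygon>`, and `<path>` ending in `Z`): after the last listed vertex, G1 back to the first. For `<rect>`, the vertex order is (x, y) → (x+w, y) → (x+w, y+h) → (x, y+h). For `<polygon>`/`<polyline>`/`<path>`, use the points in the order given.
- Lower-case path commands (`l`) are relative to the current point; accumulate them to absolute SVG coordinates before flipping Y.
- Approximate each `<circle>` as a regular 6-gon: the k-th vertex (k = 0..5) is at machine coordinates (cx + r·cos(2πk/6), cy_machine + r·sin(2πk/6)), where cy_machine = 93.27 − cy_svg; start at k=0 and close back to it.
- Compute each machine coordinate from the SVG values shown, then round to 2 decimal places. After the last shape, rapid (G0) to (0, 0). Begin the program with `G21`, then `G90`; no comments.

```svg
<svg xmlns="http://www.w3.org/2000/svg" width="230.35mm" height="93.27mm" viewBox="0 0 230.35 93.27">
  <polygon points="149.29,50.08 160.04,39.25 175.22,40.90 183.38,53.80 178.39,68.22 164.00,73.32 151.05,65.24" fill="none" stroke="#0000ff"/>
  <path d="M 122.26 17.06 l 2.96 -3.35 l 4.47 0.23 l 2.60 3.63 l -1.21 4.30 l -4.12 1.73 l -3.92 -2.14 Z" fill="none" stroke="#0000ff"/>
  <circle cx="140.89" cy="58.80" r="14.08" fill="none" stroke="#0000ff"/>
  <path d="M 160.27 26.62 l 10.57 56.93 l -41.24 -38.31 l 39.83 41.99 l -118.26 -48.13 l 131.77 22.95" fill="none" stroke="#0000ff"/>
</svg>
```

1 u = 1 mm; y_m = 93.27 − y.

[1] `<polygon>` regular polygon, #0000ff→cut S739 F645: (149.29,43.19) → (160.04,54.02) → (175.22,52.37) → (183.38,39.47) → (178.39,25.05) → (164.00,19.95) → (151.05,28.03) → (149.29,43.19) (closed)

[2] `<path>` regular polygon, #0000ff→cut S739 F645: (122.26,76.21) → (125.22,79.56) → (129.69,79.33) → (132.29,75.70) → (131.08,71.40) → (126.96,69.67) → (123.04,71.81) → (122.26,76.21) (closed)

[3] `<circle>` circle, #0000ff→cut S739 F645: (154.97,34.47) → (147.93,46.66) → (133.85,46.66) → (126.81,34.47) → (133.85,22.28) → (147.93,22.28) → (154.97,34.47) (closed)

[4] `<path>` open polyline, #0000ff→cut S739 F645: (160.27,66.65) → (170.84,9.72) → (129.60,48.03) → (169.43,6.04) → (51.17,54.17) → (182.94,31.22)

G21
G90
G0 X149.29 Y43.19
M3 S739
G1 X160.04 Y54.02 F645
G1 X175.22 Y52.37
G1 X183.38 Y39.47
G1 X178.39 Y25.05
G1 X164.00 Y19.95
G1 X151.05 Y28.03
G1 X149.29 Y43.19
M5
G0 X122.26 Y76.21
M3 S739
G1 X125.22 Y79.56 F645
G1 X129.69 Y79.33
G1 X132.29 Y75.70
G1 X131.08 Y71.40
G1 X126.96 Y69.67
G1 X123.04 Y71.81
G1 X122.26 Y76.21
M5
G0 X154.97 Y34.47
M3 S739
G1 X147.93 Y46.66 F645
G1 X133.85 Y46.66
G1 X126.81 Y34.47
G1 X133.85 Y22.28
G1 X147.93 Y22.28
G1 X154.97 Y34.47
M5
G0 X160.27 Y66.65
M3 S739
G1 X170.84 Y9.72 F645
G1 X129.60 Y48.03
G1 X169.43 Y6.04
G1 X51.17 Y54.17
G1 X182.94 Y31.22
M5
G0 X0.00 Y0.00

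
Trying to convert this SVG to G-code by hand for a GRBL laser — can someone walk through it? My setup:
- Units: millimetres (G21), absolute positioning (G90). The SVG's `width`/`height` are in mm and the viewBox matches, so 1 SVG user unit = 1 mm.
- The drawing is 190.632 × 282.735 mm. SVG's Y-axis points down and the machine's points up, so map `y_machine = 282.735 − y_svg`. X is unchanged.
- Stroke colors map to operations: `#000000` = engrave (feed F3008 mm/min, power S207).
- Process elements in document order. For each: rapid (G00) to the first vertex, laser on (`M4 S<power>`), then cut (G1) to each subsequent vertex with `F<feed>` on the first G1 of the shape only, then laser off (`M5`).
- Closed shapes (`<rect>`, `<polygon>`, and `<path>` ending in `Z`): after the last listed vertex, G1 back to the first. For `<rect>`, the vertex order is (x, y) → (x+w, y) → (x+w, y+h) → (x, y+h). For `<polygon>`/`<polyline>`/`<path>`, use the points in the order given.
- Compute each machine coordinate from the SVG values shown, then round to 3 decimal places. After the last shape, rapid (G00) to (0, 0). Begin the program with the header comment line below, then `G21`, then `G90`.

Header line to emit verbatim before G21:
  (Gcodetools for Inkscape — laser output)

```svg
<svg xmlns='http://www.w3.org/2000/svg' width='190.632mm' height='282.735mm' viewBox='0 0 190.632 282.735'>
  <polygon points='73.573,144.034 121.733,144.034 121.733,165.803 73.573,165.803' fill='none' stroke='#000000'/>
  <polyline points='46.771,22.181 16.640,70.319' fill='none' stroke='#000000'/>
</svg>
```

(Gcodetools for Inkscape — laser output)
G21
G90
G00 X73.573 Y138.701
M4 S207
G1 X121.733 Y138.701 F3008
G1 X121.733 Y116.932
G1 X73.573 Y116.932
G1 X73.573 Y138.701
M5
G00 X46.771 Y260.554
M4 S207
G1 X16.640 Y212.416 F3008
M5
G00 X0.000 Y0.000

viewBox `0 0 190.632 282.735` with mm width/height → 1 unit = 1 mm. Flip: y_m = 282.735 − y_svg.

**Shape 1** — `<polygon>` rectangle, stroke `#000000` → engrave (S207, F3008). Machine vertices: (73.573,138.701) → (121.733,138.701) → (121.733,116.932) → (73.573,116.932) → (73.573,138.701). Closed: final G1 returns to the first vertex.

**Shape 2** — `<polyline>` line segment, stroke `#000000` → engrave (S207, F3008). Machine vertices: (46.771,260.554) → (16.640,212.416). Open path.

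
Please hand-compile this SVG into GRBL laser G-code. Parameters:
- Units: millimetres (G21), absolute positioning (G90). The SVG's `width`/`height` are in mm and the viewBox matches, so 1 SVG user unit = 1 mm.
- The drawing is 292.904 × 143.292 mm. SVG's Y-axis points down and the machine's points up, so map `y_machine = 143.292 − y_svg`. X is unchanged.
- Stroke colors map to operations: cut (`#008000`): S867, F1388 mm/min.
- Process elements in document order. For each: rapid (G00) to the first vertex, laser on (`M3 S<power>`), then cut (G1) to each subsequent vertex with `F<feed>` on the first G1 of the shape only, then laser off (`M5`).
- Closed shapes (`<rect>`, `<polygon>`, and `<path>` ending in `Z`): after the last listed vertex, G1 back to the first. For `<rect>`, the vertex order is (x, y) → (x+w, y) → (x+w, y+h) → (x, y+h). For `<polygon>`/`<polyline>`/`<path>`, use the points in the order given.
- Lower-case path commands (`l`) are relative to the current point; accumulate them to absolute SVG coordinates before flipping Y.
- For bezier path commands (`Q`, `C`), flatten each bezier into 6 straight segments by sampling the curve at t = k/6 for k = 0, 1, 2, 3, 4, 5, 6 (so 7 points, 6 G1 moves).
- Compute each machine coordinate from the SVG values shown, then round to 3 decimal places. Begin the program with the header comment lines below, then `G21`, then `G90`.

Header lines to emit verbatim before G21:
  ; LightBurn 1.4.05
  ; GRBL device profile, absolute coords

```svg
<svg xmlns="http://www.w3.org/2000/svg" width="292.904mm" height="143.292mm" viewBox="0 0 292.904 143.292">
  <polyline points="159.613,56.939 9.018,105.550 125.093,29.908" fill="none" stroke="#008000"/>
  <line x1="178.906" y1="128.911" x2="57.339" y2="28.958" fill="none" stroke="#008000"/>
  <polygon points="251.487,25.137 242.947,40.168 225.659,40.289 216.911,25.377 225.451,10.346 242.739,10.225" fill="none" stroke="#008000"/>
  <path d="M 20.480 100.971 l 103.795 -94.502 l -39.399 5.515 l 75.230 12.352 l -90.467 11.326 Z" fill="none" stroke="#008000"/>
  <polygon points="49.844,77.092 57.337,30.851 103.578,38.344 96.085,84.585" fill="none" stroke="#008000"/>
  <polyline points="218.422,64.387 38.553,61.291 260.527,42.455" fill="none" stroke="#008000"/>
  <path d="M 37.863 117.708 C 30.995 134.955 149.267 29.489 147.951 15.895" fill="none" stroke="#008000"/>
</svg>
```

; LightBurn 1.4.05
; GRBL device profile, absolute coords
G21
G90
G00 X159.613 Y86.353
M3 S867
G1 X9.018 Y37.742 F1388
G1 X125.093 Y113.384
M5
G00 X178.906 Y14.381
M3 S867
G1 X57.339 Y114.334 F1388
M5
G00 X251.487 Y118.155
M3 S867
G1 X242.947 Y103.124 F1388
G1 X225.659 Y103.003
G1 X216.911 Y117.915
G1 X225.451 Y132.946
G1 X242.739 Y133.067
G1 X251.487 Y118.155
M5
G00 X20.480 Y42.321
M3 S867
G1 X124.275 Y136.823 F1388
G1 X84.876 Y131.308
G1 X160.106 Y118.956
G1 X69.639 Y107.630
G1 X20.480 Y42.321
M5
G00 X49.844 Y66.200
M3 S867
G1 X57.337 Y112.441 F1388
G1 X103.578 Y104.948
G1 X96.085 Y58.707
G1 X49.844 Y66.200
M5
G00 X218.422 Y78.905
M3 S867
G1 X38.553 Y82.001 F1388
G1 X260.527 Y100.837
M5
G00 X37.863 Y25.584
M3 S867
G1 X43.724 Y26.193 F1388
G1 X63.644 Y41.294
G1 X90.825 Y64.925
G1 X118.468 Y91.127
G1 X139.776 Y113.937
G1 X147.951 Y127.397
M5

viewBox `0 0 292.904 143.292` with mm width/height → 1 unit = 1 mm. Flip: y_m = 143.292 − y_svg.

**Shape 1** — `<polyline>` open polyline, stroke `#008000` → cut (S867, F1388). Machine vertices: (159.613,86.353) → (9.018,37.742) → (125.093,113.384). Open path.

**Shape 2** — `<line>` line segment, stroke `#008000` → cut (S867, F1388). Machine vertices: (178.906,14.381) → (57.339,114.334). Open path.

**Shape 3** — `<polygon>` regular polygon, stroke `#008000` → cut (S867, F1388). Machine vertices: (251.487,118.155) → (242.947,103.124) → (225.659,103.003) → (216.911,117.915) → (225.451,132.946) → (242.739,133.067) → (251.487,118.155). Closed: final G1 returns to the first vertex.

**Shape 4** — `<path>` closed polygon, stroke `#008000` → cut (S867, F1388). Machine vertices: (20.480,42.321) → (124.275,136.823) → (84.876,131.308) → (160.106,118.956) → (69.639,107.630) → (20.480,42.321). Closed: final G1 returns to the first vertex.

**Shape 5** — `<polygon>` regular polygon, stroke `#008000` → cut (S867, F1388). Machine vertices: (49.844,66.200) → (57.337,112.441) → (103.578,104.948) → (96.085,58.707) → (49.844,66.200). Closed: final G1 returns to the first vertex.

**Shape 6** — `<polyline>` open polyline, stroke `#008000` → cut (S867, F1388). Machine vertices: (218.422,78.905) → (38.553,82.001) → (260.527,100.837). Open path.

**Shape 7** — `<path>` cubic bezier, stroke `#008000` → cut (S867, F1388). Control points (SVG): P0=(37.863,117.708), P1=(30.995,134.955), P2=(149.267,29.489), P3=(147.951,15.895); sampled at t=k/6. Machine vertices: (37.863,25.584) → (43.724,26.193) → (63.644,41.294) → (90.825,64.925) → (118.468,91.127) → (139.776,113.937) → (147.951,127.397). Open path.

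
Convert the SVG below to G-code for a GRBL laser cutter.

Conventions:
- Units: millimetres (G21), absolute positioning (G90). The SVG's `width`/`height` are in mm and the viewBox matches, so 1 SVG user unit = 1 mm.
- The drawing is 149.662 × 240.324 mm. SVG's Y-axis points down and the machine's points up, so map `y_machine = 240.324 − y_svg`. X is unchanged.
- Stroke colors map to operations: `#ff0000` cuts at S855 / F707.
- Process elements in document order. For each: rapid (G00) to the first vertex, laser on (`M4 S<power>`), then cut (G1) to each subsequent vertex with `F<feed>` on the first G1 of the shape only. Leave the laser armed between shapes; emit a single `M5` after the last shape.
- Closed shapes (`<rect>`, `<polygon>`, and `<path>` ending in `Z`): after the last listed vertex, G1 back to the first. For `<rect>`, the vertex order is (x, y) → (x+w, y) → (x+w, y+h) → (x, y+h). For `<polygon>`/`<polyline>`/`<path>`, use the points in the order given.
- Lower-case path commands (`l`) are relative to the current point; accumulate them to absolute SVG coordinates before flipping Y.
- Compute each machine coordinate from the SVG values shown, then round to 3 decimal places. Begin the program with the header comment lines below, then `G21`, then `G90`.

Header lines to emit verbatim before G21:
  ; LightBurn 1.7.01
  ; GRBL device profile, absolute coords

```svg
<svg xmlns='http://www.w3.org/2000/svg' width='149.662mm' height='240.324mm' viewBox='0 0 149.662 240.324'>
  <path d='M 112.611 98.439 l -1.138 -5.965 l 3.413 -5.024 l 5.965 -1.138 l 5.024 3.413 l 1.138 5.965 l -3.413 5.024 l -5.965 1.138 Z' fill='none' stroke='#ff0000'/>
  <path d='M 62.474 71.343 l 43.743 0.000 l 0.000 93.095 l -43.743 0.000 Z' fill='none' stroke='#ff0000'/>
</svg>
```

; LightBurn 1.7.01
; GRBL device profile, absolute coords
G21
G90
G00 X112.611 Y141.885
M4 S855
G1 X111.473 Y147.850 F707
G1 X114.886 Y152.874
G1 X120.851 Y154.012
G1 X125.875 Y150.599
G1 X127.013 Y144.634
G1 X123.600 Y139.610
G1 X117.635 Y138.472
G1 X112.611 Y141.885
G00 X62.474 Y168.981
M4 S855
G1 X106.217 Y168.981 F707
G1 X106.217 Y75.886
G1 X62.474 Y75.886
G1 X62.474 Y168.981
M5

Since the viewBox matches the mm dimensions, user units are millimetres directly. The only transform is the Y-flip y_m = 240.324 − y_svg.

Shape 1 is a regular polygon drawn with `<path>`. Its stroke #ff0000 means cut at S855, F707. After flipping Y the toolpath is (112.611,141.885) → (111.473,147.850) → (114.886,152.874) → (120.851,154.012) → (125.875,150.599) → (127.013,144.634) → (123.600,139.610) → (117.635,138.472) → (112.611,141.885), returning to the start.

Shape 2 is a rectangle drawn with `<path>`. Its stroke #ff0000 means cut at S855, F707. After flipping Y the toolpath is (62.474,168.981) → (106.217,168.981) → (106.217,75.886) → (62.474,75.886) → (62.474,168.981), returning to the start.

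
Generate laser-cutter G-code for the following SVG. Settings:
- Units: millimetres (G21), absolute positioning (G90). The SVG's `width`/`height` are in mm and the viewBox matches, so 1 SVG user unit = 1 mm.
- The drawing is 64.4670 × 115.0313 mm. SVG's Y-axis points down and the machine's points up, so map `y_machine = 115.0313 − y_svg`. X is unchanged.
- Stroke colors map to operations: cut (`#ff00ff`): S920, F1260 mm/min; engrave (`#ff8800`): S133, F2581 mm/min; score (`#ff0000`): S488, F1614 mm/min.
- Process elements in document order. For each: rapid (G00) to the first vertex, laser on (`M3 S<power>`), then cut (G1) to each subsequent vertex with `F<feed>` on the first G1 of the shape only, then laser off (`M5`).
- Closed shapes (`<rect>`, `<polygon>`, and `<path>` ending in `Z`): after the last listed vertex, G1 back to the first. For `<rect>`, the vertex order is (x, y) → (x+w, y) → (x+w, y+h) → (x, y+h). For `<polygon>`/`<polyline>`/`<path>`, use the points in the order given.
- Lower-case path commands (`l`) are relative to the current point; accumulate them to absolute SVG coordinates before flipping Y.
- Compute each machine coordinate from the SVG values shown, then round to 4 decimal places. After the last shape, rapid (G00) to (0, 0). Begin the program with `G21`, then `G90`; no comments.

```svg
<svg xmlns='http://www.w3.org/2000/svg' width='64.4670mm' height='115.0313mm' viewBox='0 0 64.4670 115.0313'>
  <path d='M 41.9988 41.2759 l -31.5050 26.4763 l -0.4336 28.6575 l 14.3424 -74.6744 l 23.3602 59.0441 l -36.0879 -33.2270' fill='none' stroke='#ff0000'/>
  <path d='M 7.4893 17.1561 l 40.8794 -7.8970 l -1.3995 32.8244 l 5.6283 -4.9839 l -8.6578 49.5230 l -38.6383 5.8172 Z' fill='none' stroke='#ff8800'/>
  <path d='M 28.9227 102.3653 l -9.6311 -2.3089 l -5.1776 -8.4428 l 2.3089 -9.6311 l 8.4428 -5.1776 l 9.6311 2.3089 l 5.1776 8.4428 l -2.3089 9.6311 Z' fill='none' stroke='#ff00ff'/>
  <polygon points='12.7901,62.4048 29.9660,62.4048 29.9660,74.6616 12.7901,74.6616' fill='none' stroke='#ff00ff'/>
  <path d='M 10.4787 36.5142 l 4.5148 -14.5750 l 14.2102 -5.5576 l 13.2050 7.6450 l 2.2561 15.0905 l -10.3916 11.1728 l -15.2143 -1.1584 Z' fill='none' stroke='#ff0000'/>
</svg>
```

Since the viewBox matches the mm dimensions, user units are millimetres directly. The only transform is the Y-flip y_m = 115.0313 − y_svg.

Shape 1 is a open polyline drawn with `<path>`. Its stroke #ff0000 means score at S488, F1614. After flipping Y the toolpath is (41.9988,73.7554) → (10.4938,47.2791) → (10.0602,18.6216) → (24.4026,93.2960) → (47.7628,34.2519) → (11.6749,67.4789).

Shape 2 is a closed polygon drawn with `<path>`. Its stroke #ff8800 means engrave at S133, F2581. After flipping Y the toolpath is (7.4893,97.8752) → (48.3687,105.7722) → (46.9692,72.9478) → (52.5975,77.9317) → (43.9397,28.4087) → (5.3014,22.5915) → (7.4893,97.8752), returning to the start.

Shape 3 is a regular polygon drawn with `<path>`. Its stroke #ff00ff means cut at S920, F1260. After flipping Y the toolpath is (28.9227,12.6660) → (19.2916,14.9749) → (14.1140,23.4177) → (16.4229,33.0488) → (24.8657,38.2264) → (34.4968,35.9175) → (39.6744,27.4747) → (37.3655,17.8436) → (28.9227,12.6660), returning to the start.

Shape 4 is a rectangle drawn with `<polygon>`. Its stroke #ff00ff means cut at S920, F1260. After flipping Y the toolpath is (12.7901,52.6265) → (29.9660,52.6265) → (29.9660,40.3697) → (12.7901,40.3697) → (12.7901,52.6265), returning to the start.

Shape 5 is a regular polygon drawn with `<path>`. Its stroke #ff0000 means score at S488, F1614. After flipping Y the toolpath is (10.4787,78.5171) → (14.9935,93.0921) → (29.2037,98.6497) → (42.4087,91.0047) → (44.6648,75.9142) → (34.2732,64.7414) → (19.0589,65.8998) → (10.4787,78.5171), returning to the start.

G21
G90
G00 X41.9988 Y73.7554
M3 S488
G1 X10.4938 Y47.2791 F1614
G1 X10.0602 Y18.6216
G1 X24.4026 Y93.2960
G1 X47.7628 Y34.2519
G1 X11.6749 Y67.4789
M5
G00 X7.4893 Y97.8752
M3 S133
G1 X48.3687 Y105.7722 F2581
G1 X46.9692 Y72.9478
G1 X52.5975 Y77.9317
G1 X43.9397 Y28.4087
G1 X5.3014 Y22.5915
G1 X7.4893 Y97.8752
M5
G00 X28.9227 Y12.6660
M3 S920
G1 X19.2916 Y14.9749 F1260
G1 X14.1140 Y23.4177
G1 X16.4229 Y33.0488
G1 X24.8657 Y38.2264
G1 X34.4968 Y35.9175
G1 X39.6744 Y27.4747
G1 X37.3655 Y17.8436
G1 X28.9227 Y12.6660
M5
G00 X12.7901 Y52.6265
M3 S920
G1 X29.9660 Y52.6265 F1260
G1 X29.9660 Y40.3697
G1 X12.7901 Y40.3697
G1 X12.7901 Y52.6265
M5
G00 X10.4787 Y78.5171
M3 S488
G1 X14.9935 Y93.0921 F1614
G1 X29.2037 Y98.6497
G1 X42.4087 Y91.0047
G1 X44.6648 Y75.9142
G1 X34.2732 Y64.7414
G1 X19.0589 Y65.8998
G1 X10.4787 Y78.5171
M5
G00 X0.0000 Y0.0000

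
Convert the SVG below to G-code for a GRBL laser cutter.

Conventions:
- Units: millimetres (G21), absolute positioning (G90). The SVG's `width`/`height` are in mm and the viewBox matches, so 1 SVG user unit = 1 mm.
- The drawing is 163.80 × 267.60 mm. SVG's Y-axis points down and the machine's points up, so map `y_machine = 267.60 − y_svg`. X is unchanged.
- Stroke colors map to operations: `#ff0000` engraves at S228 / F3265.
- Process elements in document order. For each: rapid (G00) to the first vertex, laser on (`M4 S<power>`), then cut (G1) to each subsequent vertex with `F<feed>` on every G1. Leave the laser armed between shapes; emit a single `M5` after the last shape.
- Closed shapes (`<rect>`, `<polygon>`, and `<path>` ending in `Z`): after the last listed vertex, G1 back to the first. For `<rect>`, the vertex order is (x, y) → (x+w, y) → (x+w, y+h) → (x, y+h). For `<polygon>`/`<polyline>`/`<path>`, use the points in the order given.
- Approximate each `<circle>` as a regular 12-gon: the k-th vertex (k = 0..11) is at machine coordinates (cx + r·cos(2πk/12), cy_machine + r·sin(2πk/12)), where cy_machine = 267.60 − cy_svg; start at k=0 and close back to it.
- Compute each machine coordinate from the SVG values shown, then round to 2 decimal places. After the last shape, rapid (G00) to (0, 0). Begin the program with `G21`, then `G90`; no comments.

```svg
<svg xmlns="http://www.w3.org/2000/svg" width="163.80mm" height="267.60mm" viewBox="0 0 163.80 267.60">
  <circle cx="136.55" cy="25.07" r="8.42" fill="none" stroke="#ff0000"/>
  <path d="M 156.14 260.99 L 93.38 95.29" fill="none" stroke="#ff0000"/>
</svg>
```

1 u = 1 mm; y_m = 267.60 − y.

[1] `<circle>` circle, #ff0000→engrave S228 F3265: (144.97,242.53) → (143.84,246.74) → (140.76,249.82) → (136.55,250.95) → (132.34,249.82) → (129.26,246.74) → (128.13,242.53) → (129.26,238.32) → (132.34,235.24) → (136.55,234.11) → (140.76,235.24) → (143.84,238.32) → (144.97,242.53) (closed)

[2] `<path>` line segment, #ff0000→engrave S228 F3265: (156.14,6.61) → (93.38,172.31)

G21
G90
G00 X144.97 Y242.53
M4 S228
G1 X143.84 Y246.74 F3265
G1 X140.76 Y249.82 F3265
G1 X136.55 Y250.95 F3265
G1 X132.34 Y249.82 F3265
G1 X129.26 Y246.74 F3265
G1 X128.13 Y242.53 F3265
G1 X129.26 Y238.32 F3265
G1 X132.34 Y235.24 F3265
G1 X136.55 Y234.11 F3265
G1 X140.76 Y235.24 F3265
G1 X143.84 Y238.32 F3265
G1 X144.97 Y242.53 F3265
G00 X156.14 Y6.61
M4 S228
G1 X93.38 Y172.31 F3265
M5
G00 X0.00 Y0.00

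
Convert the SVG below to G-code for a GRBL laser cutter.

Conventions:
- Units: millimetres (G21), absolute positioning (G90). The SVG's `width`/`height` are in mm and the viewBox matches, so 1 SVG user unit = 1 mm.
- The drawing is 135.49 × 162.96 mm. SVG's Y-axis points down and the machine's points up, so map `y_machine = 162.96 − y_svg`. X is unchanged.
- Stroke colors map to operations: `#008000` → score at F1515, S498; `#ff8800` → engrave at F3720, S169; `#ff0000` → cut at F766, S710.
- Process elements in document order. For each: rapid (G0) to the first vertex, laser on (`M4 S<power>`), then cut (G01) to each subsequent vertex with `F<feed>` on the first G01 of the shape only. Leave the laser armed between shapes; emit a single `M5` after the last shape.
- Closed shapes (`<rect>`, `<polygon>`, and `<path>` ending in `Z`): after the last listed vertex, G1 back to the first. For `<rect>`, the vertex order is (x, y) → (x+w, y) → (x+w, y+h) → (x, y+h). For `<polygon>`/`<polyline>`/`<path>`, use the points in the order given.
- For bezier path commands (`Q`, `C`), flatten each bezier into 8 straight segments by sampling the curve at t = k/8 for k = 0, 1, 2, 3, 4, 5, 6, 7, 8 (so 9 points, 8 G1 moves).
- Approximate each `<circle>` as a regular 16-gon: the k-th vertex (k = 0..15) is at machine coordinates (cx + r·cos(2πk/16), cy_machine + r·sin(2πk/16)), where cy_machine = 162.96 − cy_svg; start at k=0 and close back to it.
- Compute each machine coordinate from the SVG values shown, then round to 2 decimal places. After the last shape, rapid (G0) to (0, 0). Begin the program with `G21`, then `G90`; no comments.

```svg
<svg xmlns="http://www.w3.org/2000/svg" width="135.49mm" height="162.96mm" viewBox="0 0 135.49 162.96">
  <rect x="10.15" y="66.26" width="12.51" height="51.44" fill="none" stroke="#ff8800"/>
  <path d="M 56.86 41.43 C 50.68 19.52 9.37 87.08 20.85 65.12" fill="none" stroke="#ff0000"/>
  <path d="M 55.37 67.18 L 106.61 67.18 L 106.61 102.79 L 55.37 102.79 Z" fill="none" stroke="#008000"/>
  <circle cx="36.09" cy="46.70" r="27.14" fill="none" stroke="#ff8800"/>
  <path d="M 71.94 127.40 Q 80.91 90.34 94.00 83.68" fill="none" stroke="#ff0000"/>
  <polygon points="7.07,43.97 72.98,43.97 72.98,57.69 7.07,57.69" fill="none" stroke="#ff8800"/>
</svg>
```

viewBox `0 0 135.49 162.96` with mm width/height → 1 unit = 1 mm. Flip: y_m = 162.96 − y_svg.

**Shape 1** — `<rect>` rectangle, stroke `#ff8800` → engrave (S169, F3720). Machine vertices: (10.15,96.70) → (22.66,96.70) → (22.66,45.26) → (10.15,45.26) → (10.15,96.70). Closed: final G1 returns to the first vertex.

**Shape 2** — `<path>` cubic bezier, stroke `#ff0000` → cut (S710, F766). Control points (SVG): P0=(56.86,41.43), P1=(50.68,19.52), P2=(9.37,87.08), P3=(20.85,65.12); sampled at t=k/8. Machine vertices: (56.86,121.53) → (53.07,125.90) → (47.01,123.98) → (39.72,117.87) → (32.23,109.67) → (25.57,101.46) → (20.76,95.36) → (18.85,93.45) → (20.85,97.84). Open path.

**Shape 3** — `<path>` rectangle, stroke `#008000` → score (S498, F1515). Machine vertices: (55.37,95.78) → (106.61,95.78) → (106.61,60.17) → (55.37,60.17) → (55.37,95.78). Closed: final G1 returns to the first vertex.

**Shape 4** — `<circle>` circle, stroke `#ff8800` → engrave (S169, F3720). Machine vertices: (63.23,116.26) → (61.16,126.65) → (55.28,135.45) → (46.48,141.33) → (36.09,143.40) → (25.70,141.33) → (16.90,135.45) → (11.02,126.65) → (8.95,116.26) → (11.02,105.87) → (16.90,97.07) → (25.70,91.19) → (36.09,89.12) → (46.48,91.19) → (55.28,97.07) → (61.16,105.87) → (63.23,116.26). Closed: final G1 returns to the first vertex.

**Shape 5** — `<path>` quadratic bezier, stroke `#ff0000` → cut (S710, F766). Control points (SVG): P0=(71.94,127.40), P1=(80.91,90.34), P2=(94.00,83.68); sampled at t=k/8. Machine vertices: (71.94,35.56) → (74.25,44.35) → (76.68,52.19) → (79.25,59.08) → (81.94,65.02) → (84.76,70.01) → (87.71,74.05) → (90.79,77.14) → (94.00,79.28). Open path.

**Shape 6** — `<polygon>` rectangle, stroke `#ff8800` → engrave (S169, F3720). Machine vertices: (7.07,118.99) → (72.98,118.99) → (72.98,105.27) → (7.07,105.27) → (7.07,118.99). Closed: final G1 returns to the first vertex.

G21
G90
G0 X10.15 Y96.70
M4 S169
G01 X22.66 Y96.70 F3720
G01 X22.66 Y45.26
G01 X10.15 Y45.26
G01 X10.15 Y96.70
G0 X56.86 Y121.53
M4 S710
G01 X53.07 Y125.90 F766
G01 X47.01 Y123.98
G01 X39.72 Y117.87
G01 X32.23 Y109.67
G01 X25.57 Y101.46
G01 X20.76 Y95.36
G01 X18.85 Y93.45
G01 X20.85 Y97.84
G0 X55.37 Y95.78
M4 S498
G01 X106.61 Y95.78 F1515
G01 X106.61 Y60.17
G01 X55.37 Y60.17
G01 X55.37 Y95.78
G0 X63.23 Y116.26
M4 S169
G01 X61.16 Y126.65 F3720
G01 X55.28 Y135.45
G01 X46.48 Y141.33
G01 X36.09 Y143.40
G01 X25.70 Y141.33
G01 X16.90 Y135.45
G01 X11.02 Y126.65
G01 X8.95 Y116.26
G01 X11.02 Y105.87
G01 X16.90 Y97.07
G01 X25.70 Y91.19
G01 X36.09 Y89.12
G01 X46.48 Y91.19
G01 X55.28 Y97.07
G01 X61.16 Y105.87
G01 X63.23 Y116.26
G0 X71.94 Y35.56
M4 S710
G01 X74.25 Y44.35 F766
G01 X76.68 Y52.19
G01 X79.25 Y59.08
G01 X81.94 Y65.02
G01 X84.76 Y70.01
G01 X87.71 Y74.05
G01 X90.79 Y77.14
G01 X94.00 Y79.28
G0 X7.07 Y118.99
M4 S169
G01 X72.98 Y118.99 F3720
G01 X72.98 Y105.27
G01 X7.07 Y105.27
G01 X7.07 Y118.99
M5
G0 X0.00 Y0.00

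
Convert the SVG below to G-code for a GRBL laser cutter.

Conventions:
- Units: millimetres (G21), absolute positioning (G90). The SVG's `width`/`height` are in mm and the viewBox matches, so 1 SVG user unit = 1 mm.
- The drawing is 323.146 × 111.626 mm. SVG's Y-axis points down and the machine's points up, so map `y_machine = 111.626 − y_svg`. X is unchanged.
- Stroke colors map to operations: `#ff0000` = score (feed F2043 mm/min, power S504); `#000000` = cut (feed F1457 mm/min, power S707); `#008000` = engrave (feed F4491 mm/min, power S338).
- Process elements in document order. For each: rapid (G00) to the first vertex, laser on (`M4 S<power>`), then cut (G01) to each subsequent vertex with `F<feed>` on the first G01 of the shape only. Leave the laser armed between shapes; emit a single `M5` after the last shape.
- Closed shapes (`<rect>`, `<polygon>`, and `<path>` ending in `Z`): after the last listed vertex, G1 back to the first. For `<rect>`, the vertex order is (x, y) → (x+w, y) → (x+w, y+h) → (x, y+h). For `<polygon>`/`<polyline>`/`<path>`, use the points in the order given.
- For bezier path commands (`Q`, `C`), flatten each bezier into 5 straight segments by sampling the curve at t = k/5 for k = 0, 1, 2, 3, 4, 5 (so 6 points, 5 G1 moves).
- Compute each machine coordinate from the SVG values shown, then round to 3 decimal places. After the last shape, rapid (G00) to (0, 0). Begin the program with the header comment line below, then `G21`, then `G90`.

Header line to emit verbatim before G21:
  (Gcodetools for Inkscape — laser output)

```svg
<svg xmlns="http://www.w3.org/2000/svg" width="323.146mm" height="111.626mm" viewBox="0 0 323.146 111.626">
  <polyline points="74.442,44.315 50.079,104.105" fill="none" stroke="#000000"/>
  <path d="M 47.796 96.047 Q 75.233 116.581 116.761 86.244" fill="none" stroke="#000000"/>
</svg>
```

Since the viewBox matches the mm dimensions, user units are millimetres directly. The only transform is the Y-flip y_m = 111.626 − y_svg.

Shape 1 is a line segment drawn with `<polyline>`. Its stroke #000000 means cut at S707, F1457. After flipping Y the toolpath is (74.442,67.311) → (50.079,7.521).

Shape 2 is a quadratic bezier drawn with `<path>`. Its stroke #000000 means cut at S707, F1457. After flipping Y the toolpath is (47.796,15.579) → (59.334,9.400) → (72.000,7.291) → (85.793,9.252) → (100.713,15.282) → (116.761,25.382).

(Gcodetools for Inkscape — laser output)
G21
G90
G00 X74.442 Y67.311
M4 S707
G01 X50.079 Y7.521 F1457
G00 X47.796 Y15.579
M4 S707
G01 X59.334 Y9.400 F1457
G01 X72.000 Y7.291
G01 X85.793 Y9.252
G01 X100.713 Y15.282
G01 X116.761 Y25.382
M5
G00 X0.000 Y0.000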